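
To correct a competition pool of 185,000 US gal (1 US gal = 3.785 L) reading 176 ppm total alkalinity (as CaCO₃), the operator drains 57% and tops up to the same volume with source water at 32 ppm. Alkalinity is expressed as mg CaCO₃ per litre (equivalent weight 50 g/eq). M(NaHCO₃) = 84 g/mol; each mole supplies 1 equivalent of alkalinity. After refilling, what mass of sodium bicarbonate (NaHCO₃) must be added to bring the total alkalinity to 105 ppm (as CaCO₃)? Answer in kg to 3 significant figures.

13.0 kg

Volume: 185,000 US gal × 3.785 L/gal = 700,225 L.
After draining 57% and refilling: 176 × 0.43 + 32 × 0.57 = 93.92 ppm.
Deficit to target: 105 − 93.92 = 11.08 mg/L.
As CaCO₃: 11.08 mg/L × 700,225 L = 7758 g; ÷ 50 g/eq ÷ 1 = 155.2 mol NaHCO₃.
Mass: 155.2 × 84 = 13,030 g.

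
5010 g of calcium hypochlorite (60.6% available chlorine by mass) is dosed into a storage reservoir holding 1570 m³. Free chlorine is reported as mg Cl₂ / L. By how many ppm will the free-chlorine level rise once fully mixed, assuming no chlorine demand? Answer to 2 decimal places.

1.93 ppm

Volume: 1570 m³ = 1,570,000 L.
Available chlorine delivered: 5010 g × 0.606 = 3036 g as Cl₂.
Concentration rise: 3036 g / 1,570,000 L = 1.934 mg/L = 1.93 ppm.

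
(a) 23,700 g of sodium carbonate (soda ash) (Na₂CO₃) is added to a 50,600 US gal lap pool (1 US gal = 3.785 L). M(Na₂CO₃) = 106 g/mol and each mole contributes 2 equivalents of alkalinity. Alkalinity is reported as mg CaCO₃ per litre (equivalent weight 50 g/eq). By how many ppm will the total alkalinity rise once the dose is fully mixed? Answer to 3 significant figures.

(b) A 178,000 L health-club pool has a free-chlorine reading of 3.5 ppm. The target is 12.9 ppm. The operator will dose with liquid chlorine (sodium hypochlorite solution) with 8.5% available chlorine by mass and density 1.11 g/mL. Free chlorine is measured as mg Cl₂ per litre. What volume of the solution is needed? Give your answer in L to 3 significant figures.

(a) 117 ppm; (b) 17.7 L

(a) Volume: 50,600 US gal × 3.785 L/gal = 191,521 L.
(a) Moles of Na₂CO₃: 23,700 g ÷ 106 g/mol = 223.6 mol → 447.2 eq of alkalinity.
(a) As CaCO₃: 447.2 eq × 50 g/eq = 22,360 g.
(a) Rise: 22,360 g / 191,521 L × 1000 = 116.7 mg/L.

(b) Chlorine deficit: 12.9 − 3.5 = 9.4 ppm = 9.4 mg/L as Cl₂.
(b) Cl₂ equivalent needed: 9.4 mg/L × 178,000 L = 1,673,000 mg = 1673 g.
(b) Product at 8.5% available chlorine: 1673 / 0.085 = 19,680 g.
(b) Volume at density 1.11 g/mL: 19,680 g ÷ 1.11 g/mL = 17,730 mL.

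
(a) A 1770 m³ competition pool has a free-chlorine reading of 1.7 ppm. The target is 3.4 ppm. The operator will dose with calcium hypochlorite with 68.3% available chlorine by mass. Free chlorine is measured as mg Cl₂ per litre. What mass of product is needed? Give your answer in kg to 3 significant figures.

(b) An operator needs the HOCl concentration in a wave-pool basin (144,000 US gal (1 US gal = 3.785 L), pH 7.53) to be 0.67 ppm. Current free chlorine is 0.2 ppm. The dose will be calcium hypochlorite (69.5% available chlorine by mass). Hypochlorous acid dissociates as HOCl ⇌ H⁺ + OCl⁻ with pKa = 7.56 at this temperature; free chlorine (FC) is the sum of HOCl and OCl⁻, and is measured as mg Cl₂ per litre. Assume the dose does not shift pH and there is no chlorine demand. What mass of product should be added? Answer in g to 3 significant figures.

(a) 4.41 kg; (b) 859 g

(a) Volume: 1770 m³ = 1,770,000 L.
(a) Chlorine deficit: 3.4 − 1.7 = 1.7 ppm = 1.7 mg/L as Cl₂.
(a) Cl₂ equivalent needed: 1.7 mg/L × 1,770,000 L = 3,009,000 mg = 3009 g.
(a) Product at 68.3% available chlorine: 3009 / 0.683 = 4406 g.

(b) Volume: 144,000 US gal × 3.785 L/gal = 545,040 L.
(b) [OCl⁻]/[HOCl] = 10^(pH − pKa) = 10^(7.53 − 7.56) = 0.9333; fraction as HOCl = 1/(1 + 0.9333) = 0.5173.
(b) Free chlorine required for 0.67 ppm HOCl: 0.67 / 0.5173 = 1.295 ppm.
(b) FC to add: 1.295 − 0.2 = 1.095 mg/L as Cl₂.
(b) Cl₂ equivalent: 1.095 mg/L × 545,040 L = 597 g.
(b) Product at 69.5% available Cl: 597 / 0.695 = 859 g.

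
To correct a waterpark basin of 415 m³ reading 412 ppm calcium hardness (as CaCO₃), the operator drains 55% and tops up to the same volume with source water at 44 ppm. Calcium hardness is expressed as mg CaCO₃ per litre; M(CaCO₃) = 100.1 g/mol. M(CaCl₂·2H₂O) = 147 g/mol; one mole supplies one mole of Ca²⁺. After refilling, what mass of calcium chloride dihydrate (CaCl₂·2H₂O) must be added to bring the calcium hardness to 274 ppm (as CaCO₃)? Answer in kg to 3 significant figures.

Volume: 415 m³ = 415,000 L.
After draining 55% and refilling: 412 × 0.45 + 44 × 0.55 = 209.6 ppm.
Deficit to target: 274 − 209.6 = 64.4 mg/L.
As CaCO₃: 64.4 mg/L × 415,000 L = 26,730 g; ÷ 100.1 = 267 mol Ca²⁺.
Mass: 267 × 147 = 39,250 g.

39.2 kg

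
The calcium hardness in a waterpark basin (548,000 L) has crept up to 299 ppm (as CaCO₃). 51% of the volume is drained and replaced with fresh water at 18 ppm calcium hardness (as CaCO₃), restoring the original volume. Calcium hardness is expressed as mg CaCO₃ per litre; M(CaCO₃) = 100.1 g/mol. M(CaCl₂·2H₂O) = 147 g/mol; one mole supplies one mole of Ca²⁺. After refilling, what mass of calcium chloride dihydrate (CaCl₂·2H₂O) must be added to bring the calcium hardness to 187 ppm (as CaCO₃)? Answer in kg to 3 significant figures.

25.2 kg

After draining 51% and refilling: 299 × 0.49 + 18 × 0.51 = 155.69 ppm.
Deficit to target: 187 − 155.69 = 31.31 mg/L.
As CaCO₃: 31.31 mg/L × 548,000 L = 17,160 g; ÷ 100.1 = 171.4 mol Ca²⁺.
Mass: 171.4 × 147 = 25,200 g.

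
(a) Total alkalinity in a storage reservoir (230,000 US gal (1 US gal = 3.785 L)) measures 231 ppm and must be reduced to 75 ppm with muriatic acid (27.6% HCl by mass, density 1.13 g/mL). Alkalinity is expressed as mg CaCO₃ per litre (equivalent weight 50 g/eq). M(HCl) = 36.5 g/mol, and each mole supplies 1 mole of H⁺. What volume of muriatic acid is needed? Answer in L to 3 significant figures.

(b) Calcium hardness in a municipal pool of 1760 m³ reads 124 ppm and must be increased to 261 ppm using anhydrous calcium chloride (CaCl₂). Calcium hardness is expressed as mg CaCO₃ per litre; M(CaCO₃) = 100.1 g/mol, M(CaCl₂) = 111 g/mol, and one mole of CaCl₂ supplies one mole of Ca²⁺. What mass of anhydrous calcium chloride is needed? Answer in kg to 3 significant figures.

(a) 318 L; (b) 267 kg

(a) Volume: 230,000 US gal × 3.785 L/gal = 870,550 L.
(a) Alkalinity to neutralize: (231 − 75) = 156 mg/L as CaCO₃ × 870,550 L = 135,800 g as CaCO₃.
(a) Equivalents of H⁺ required: 135,800 ÷ 50 g/eq = 2716 eq = 2716 mol HCl.
(a) Mass of HCl: 2716 × 36.5 = 99,140 g.
(a) Mass of 27.6% solution: 99,140 / 0.276 = 359,200 g.
(a) Volume: 359,200 g ÷ 1.13 g/mL = 317,900 mL.

(b) Volume: 1760 m³ = 1,760,000 L.
(b) Hardness to add: (261 − 124) = 137 mg/L as CaCO₃ × 1,760,000 L = 241,100 g as CaCO₃.
(b) Moles of Ca²⁺ (1 mol Ca²⁺ ≡ 1 mol CaCO₃): 241,100 / 100.1 g/mol = 2409 mol.
(b) Mass of CaCl₂: 2409 × 111 = 267,400 g.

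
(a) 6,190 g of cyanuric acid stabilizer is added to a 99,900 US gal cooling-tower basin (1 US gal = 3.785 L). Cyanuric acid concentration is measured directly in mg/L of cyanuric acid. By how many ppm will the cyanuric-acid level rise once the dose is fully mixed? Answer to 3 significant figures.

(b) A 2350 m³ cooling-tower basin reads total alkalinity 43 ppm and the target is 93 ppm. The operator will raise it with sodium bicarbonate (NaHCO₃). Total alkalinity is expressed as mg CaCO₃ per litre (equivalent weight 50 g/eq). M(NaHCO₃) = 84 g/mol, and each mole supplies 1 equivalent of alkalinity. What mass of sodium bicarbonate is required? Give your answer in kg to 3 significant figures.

(a) 16.4 ppm; (b) 197 kg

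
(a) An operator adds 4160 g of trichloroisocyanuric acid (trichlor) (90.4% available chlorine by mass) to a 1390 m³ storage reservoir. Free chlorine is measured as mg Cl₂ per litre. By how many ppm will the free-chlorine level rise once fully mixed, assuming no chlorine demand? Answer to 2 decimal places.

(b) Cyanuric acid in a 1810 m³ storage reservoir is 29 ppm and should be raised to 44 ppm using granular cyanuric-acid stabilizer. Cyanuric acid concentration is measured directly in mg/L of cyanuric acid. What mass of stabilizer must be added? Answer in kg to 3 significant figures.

(a) Volume: 1390 m³ = 1,390,000 L.
(a) Available chlorine delivered: 4160 g × 0.904 = 3761 g as Cl₂.
(a) Concentration rise: 3761 g / 1,390,000 L = 2.705 mg/L = 2.71 ppm.

(b) Volume: 1810 m³ = 1,810,000 L.
(b) CYA to add: (44 − 29) = 15 mg/L × 1,810,000 L = 27,150 g cyanuric acid.

(a) 2.71 ppm; (b) 27.1 kg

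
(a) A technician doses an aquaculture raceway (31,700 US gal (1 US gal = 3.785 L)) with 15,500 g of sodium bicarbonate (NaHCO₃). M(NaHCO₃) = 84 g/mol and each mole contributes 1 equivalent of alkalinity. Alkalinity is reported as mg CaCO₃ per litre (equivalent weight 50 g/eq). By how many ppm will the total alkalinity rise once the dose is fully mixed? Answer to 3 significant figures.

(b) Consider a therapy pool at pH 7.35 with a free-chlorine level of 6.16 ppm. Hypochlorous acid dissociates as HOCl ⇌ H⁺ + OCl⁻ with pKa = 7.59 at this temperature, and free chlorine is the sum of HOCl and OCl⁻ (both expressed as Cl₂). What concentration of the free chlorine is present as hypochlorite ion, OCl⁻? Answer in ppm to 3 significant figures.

(a) 76.9 ppm; (b) 2.25 ppm

(a) Volume: 31,700 US gal × 3.785 L/gal = 119,984 L.
(a) Moles of NaHCO₃: 15,500 g ÷ 84 g/mol = 184.5 mol → 184.5 eq of alkalinity.
(a) As CaCO₃: 184.5 eq × 50 g/eq = 9226 g.
(a) Rise: 9226 g / 119,984 L × 1000 = 76.89 mg/L.

(b) [OCl⁻]/[HOCl] = 10^(pH − pKa) = 10^(7.35 − 7.59) = 10^-0.24 = 0.5754.
(b) Fraction as HOCl = 1 / (1 + 0.5754) = 0.6347.
(b) OCl⁻ = (1 − 0.6347) × 6.16 ppm = 2.25 ppm.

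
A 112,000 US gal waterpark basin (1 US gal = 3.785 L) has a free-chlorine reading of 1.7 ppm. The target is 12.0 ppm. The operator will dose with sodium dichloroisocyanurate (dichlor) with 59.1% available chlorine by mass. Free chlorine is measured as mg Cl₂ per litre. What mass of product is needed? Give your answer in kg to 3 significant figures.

Volume: 112,000 US gal × 3.785 L/gal = 423,920 L.
Chlorine deficit: 12.0 − 1.7 = 10.3 ppm = 10.3 mg/L as Cl₂.
Cl₂ equivalent needed: 10.3 mg/L × 423,920 L = 4,366,000 mg = 4366 g.
Product at 59.1% available chlorine: 4366 / 0.591 = 7388 g.

7.39 kg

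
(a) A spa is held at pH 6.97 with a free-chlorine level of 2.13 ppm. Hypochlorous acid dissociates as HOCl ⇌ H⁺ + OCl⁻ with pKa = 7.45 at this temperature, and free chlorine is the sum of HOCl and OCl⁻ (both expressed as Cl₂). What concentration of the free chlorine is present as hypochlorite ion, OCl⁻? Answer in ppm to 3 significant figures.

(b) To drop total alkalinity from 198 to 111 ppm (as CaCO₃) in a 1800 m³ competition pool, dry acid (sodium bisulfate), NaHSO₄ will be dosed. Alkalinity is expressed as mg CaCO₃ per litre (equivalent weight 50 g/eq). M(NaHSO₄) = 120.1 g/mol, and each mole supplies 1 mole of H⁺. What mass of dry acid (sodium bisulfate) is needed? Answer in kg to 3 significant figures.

(a) 0.530 ppm; (b) 376 kg

(a) [OCl⁻]/[HOCl] = 10^(pH − pKa) = 10^(6.97 − 7.45) = 10^-0.48 = 0.3311.
(a) Fraction as HOCl = 1 / (1 + 0.3311) = 0.7512.
(a) OCl⁻ = (1 − 0.7512) × 2.13 ppm = 0.5299 ppm.

(b) Volume: 1800 m³ = 1,800,000 L.
(b) Alkalinity to neutralize: (198 − 111) = 87 mg/L as CaCO₃ × 1,800,000 L = 156,600 g as CaCO₃.
(b) Equivalents of H⁺ required: 156,600 ÷ 50 g/eq = 3132 eq = 3132 mol NaHSO₄.
(b) Mass of NaHSO₄: 3132 × 120.1 = 376,200 g.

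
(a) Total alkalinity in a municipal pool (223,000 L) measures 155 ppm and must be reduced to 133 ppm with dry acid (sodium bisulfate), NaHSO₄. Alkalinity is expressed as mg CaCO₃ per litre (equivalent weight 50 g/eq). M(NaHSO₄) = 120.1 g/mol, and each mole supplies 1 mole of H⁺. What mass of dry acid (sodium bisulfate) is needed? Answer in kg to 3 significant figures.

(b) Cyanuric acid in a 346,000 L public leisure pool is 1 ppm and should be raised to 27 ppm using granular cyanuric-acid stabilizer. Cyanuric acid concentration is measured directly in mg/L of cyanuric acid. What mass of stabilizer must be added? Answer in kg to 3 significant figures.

(a) 11.8 kg; (b) 9.00 kg

(a) Alkalinity to neutralize: (155 − 133) = 22 mg/L as CaCO₃ × 223,000 L = 4906 g as CaCO₃.
(a) Equivalents of H⁺ required: 4906 ÷ 50 g/eq = 98.12 eq = 98.12 mol NaHSO₄.
(a) Mass of NaHSO₄: 98.12 × 120.1 = 11,780 g.

(b) CYA to add: (27 − 1) = 26 mg/L × 346,000 L = 8996 g cyanuric acid.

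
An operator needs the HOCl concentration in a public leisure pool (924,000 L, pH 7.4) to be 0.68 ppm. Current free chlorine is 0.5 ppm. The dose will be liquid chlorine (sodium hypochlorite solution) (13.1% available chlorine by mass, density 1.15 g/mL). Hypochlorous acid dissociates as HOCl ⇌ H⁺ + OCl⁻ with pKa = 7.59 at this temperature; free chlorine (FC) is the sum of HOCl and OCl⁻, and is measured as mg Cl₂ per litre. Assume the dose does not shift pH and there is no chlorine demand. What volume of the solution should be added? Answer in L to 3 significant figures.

3.80 L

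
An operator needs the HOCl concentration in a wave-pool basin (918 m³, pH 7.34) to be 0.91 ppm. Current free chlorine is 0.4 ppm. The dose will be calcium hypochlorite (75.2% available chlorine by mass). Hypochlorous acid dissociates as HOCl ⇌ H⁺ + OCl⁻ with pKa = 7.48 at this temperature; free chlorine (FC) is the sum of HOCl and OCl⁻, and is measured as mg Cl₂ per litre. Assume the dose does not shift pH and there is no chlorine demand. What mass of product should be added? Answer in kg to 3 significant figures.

1.43 kg

Volume: 918 m³ = 918,000 L.
[OCl⁻]/[HOCl] = 10^(pH − pKa) = 10^(7.34 − 7.48) = 0.7244; fraction as HOCl = 1/(1 + 0.7244) = 0.5799.
Free chlorine required for 0.91 ppm HOCl: 0.91 / 0.5799 = 1.569 ppm.
FC to add: 1.569 − 0.4 = 1.169 mg/L as Cl₂.
Cl₂ equivalent: 1.169 mg/L × 918,000 L = 1073 g.
Product at 75.2% available Cl: 1073 / 0.752 = 1427 g.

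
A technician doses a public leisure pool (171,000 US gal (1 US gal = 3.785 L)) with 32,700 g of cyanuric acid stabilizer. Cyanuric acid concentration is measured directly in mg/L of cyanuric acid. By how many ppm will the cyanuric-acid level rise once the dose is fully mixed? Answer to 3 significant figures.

Volume: 171,000 US gal × 3.785 L/gal = 647,235 L.
Rise: 32,700 g / 647,235 L × 1000 = 50.52 mg/L.

50.5 ppm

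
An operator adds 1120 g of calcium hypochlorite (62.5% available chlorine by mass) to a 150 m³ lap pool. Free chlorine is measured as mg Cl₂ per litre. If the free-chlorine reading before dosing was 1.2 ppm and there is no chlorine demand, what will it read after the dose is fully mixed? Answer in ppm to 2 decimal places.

Volume: 150 m³ = 150,000 L.
Available chlorine delivered: 1120 g × 0.625 = 700 g as Cl₂.
Concentration rise: 700 g / 150,000 L = 4.667 mg/L = 4.67 ppm.
Final FC: 1.2 + 4.67 = 5.87 ppm.

5.87 ppm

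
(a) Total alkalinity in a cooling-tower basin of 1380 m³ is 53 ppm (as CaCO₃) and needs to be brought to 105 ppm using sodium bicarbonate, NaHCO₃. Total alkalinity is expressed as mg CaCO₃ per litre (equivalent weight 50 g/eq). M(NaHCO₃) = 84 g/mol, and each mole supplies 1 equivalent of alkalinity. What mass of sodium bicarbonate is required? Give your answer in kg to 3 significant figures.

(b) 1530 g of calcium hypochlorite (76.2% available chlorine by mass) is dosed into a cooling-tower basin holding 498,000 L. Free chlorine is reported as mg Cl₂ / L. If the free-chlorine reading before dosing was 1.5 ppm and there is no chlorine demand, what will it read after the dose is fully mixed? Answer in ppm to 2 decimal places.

(a) Volume: 1380 m³ = 1,380,000 L.
(a) Alkalinity to add: (105 − 53) = 52 mg/L as CaCO₃ × 1,380,000 L = 71,760 g as CaCO₃.
(a) Equivalents: 71,760 g ÷ 50 g/eq = 1435 eq.
(a) NaHCO₃ supplies 1 eq per mole → 1435 mol.
(a) Mass: 1435 mol × 84 g/mol = 120,600 g.

(b) Available chlorine delivered: 1530 g × 0.762 = 1166 g as Cl₂.
(b) Concentration rise: 1166 g / 498,000 L = 2.341 mg/L = 2.34 ppm.
(b) Final FC: 1.5 + 2.34 = 3.84 ppm.

(a) 121 kg; (b) 3.84 ppm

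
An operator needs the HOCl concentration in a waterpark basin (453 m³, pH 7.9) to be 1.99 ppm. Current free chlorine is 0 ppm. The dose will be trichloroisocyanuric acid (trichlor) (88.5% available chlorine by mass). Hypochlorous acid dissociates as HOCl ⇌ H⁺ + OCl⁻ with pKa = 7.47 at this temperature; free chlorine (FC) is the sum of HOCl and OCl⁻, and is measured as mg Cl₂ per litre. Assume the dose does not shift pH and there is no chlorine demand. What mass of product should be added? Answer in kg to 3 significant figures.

Volume: 453 m³ = 453,000 L.
[OCl⁻]/[HOCl] = 10^(pH − pKa) = 10^(7.9 − 7.47) = 2.692; fraction as HOCl = 1/(1 + 2.692) = 0.2709.
Free chlorine required for 1.99 ppm HOCl: 1.99 / 0.2709 = 7.346 ppm.
FC to add: 7.346 − 0 = 7.346 mg/L as Cl₂.
Cl₂ equivalent: 7.346 mg/L × 453,000 L = 3328 g.
Product at 88.5% available Cl: 3328 / 0.885 = 3760 g.

3.76 kg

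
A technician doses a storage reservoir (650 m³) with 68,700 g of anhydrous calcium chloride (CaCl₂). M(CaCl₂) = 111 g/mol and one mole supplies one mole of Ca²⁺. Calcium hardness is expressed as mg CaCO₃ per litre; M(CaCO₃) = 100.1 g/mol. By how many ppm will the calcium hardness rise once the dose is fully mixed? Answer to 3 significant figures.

95.3 ppm

Volume: 650 m³ = 650,000 L.
Moles of Ca²⁺: 68,700 g ÷ 111 g/mol = 618.9 mol.
As CaCO₃: 618.9 mol × 100.1 g/mol = 61,950 g.
Rise: 61,950 g / 650,000 L × 1000 = 95.31 mg/L.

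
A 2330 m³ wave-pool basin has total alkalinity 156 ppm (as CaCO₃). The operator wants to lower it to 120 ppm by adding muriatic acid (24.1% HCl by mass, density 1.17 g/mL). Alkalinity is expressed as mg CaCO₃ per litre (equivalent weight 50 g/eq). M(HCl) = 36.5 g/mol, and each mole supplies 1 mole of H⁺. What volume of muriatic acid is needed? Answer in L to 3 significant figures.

Volume: 2330 m³ = 2,330,000 L.
Alkalinity to neutralize: (156 − 120) = 36 mg/L as CaCO₃ × 2,330,000 L = 83,880 g as CaCO₃.
Equivalents of H⁺ required: 83,880 ÷ 50 g/eq = 1678 eq = 1678 mol HCl.
Mass of HCl: 1678 × 36.5 = 61,230 g.
Mass of 24.1% solution: 61,230 / 0.241 = 254,100 g.
Volume: 254,100 g ÷ 1.17 g/mL = 217,200 mL.

217 L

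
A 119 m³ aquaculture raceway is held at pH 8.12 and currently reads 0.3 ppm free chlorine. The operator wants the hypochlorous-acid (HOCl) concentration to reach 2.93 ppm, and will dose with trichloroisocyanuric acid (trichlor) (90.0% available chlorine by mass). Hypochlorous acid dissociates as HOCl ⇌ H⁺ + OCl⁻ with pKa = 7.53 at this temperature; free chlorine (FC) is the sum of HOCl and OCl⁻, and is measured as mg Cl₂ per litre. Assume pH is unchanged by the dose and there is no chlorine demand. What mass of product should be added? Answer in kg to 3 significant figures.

Volume: 119 m³ = 119,000 L.
[OCl⁻]/[HOCl] = 10^(pH − pKa) = 10^(8.12 − 7.53) = 3.89; fraction as HOCl = 1/(1 + 3.89) = 0.2045.
Free chlorine required for 2.93 ppm HOCl: 2.93 / 0.2045 = 14.33 ppm.
FC to add: 14.33 − 0.3 = 14.03 mg/L as Cl₂.
Cl₂ equivalent: 14.03 mg/L × 119,000 L = 1669 g.
Product at 90.0% available Cl: 1669 / 0.9 = 1855 g.

1.85 kg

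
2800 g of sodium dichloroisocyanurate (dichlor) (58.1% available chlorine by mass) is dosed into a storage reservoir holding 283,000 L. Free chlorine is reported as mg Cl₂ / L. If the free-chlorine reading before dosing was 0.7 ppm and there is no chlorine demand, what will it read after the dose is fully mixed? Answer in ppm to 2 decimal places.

Available chlorine delivered: 2800 g × 0.581 = 1627 g as Cl₂.
Concentration rise: 1627 g / 283,000 L = 5.748 mg/L = 5.75 ppm.
Final FC: 0.7 + 5.75 = 6.45 ppm.

6.45 ppm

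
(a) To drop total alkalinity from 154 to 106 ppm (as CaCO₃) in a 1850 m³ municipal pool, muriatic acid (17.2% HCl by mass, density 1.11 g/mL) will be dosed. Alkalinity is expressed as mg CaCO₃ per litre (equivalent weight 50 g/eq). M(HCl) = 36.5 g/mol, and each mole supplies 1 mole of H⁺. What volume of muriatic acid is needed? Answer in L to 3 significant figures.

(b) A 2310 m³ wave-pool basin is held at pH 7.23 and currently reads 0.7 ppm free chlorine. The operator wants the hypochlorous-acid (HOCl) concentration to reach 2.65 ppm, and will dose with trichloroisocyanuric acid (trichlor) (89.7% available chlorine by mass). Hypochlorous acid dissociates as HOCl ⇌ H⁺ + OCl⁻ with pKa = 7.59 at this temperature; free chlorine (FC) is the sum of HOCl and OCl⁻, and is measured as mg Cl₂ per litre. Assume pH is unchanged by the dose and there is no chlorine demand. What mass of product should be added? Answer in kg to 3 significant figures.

(a) Volume: 1850 m³ = 1,850,000 L.
(a) Alkalinity to neutralize: (154 − 106) = 48 mg/L as CaCO₃ × 1,850,000 L = 88,800 g as CaCO₃.
(a) Equivalents of H⁺ required: 88,800 ÷ 50 g/eq = 1776 eq = 1776 mol HCl.
(a) Mass of HCl: 1776 × 36.5 = 64,820 g.
(a) Mass of 17.2% solution: 64,820 / 0.172 = 376,900 g.
(a) Volume: 376,900 g ÷ 1.11 g/mL = 339,500 mL.

(b) Volume: 2310 m³ = 2,310,000 L.
(b) [OCl⁻]/[HOCl] = 10^(pH − pKa) = 10^(7.23 − 7.59) = 0.4365; fraction as HOCl = 1/(1 + 0.4365) = 0.6961.
(b) Free chlorine required for 2.65 ppm HOCl: 2.65 / 0.6961 = 3.807 ppm.
(b) FC to add: 3.807 − 0.7 = 3.107 mg/L as Cl₂.
(b) Cl₂ equivalent: 3.107 mg/L × 2,310,000 L = 7177 g.
(b) Product at 89.7% available Cl: 7177 / 0.897 = 8001 g.

(a) 340 L; (b) 8.00 kg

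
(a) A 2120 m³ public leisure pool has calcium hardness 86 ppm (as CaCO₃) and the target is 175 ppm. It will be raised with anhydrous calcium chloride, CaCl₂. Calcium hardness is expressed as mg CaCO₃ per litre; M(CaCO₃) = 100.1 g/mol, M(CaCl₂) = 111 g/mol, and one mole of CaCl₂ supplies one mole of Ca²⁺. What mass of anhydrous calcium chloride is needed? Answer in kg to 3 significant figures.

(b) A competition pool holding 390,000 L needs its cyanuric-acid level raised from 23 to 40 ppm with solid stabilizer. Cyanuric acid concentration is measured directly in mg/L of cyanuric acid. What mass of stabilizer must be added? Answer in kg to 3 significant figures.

(a) Volume: 2120 m³ = 2,120,000 L.
(a) Hardness to add: (175 − 86) = 89 mg/L as CaCO₃ × 2,120,000 L = 188,700 g as CaCO₃.
(a) Moles of Ca²⁺ (1 mol Ca²⁺ ≡ 1 mol CaCO₃): 188,700 / 100.1 g/mol = 1885 mol.
(a) Mass of CaCl₂: 1885 × 111 = 209,200 g.

(b) CYA to add: (40 − 23) = 17 mg/L × 390,000 L = 6630 g cyanuric acid.

(a) 209 kg; (b) 6.63 kg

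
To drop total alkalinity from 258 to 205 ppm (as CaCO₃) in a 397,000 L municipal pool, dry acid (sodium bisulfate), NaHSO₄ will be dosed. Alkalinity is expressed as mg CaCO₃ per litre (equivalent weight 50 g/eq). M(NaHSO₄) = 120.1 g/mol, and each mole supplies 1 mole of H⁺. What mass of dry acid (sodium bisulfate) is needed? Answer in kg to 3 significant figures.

Alkalinity to neutralize: (258 − 205) = 53 mg/L as CaCO₃ × 397,000 L = 21,040 g as CaCO₃.
Equivalents of H⁺ required: 21,040 ÷ 50 g/eq = 420.8 eq = 420.8 mol NaHSO₄.
Mass of NaHSO₄: 420.8 × 120.1 = 50,540 g.

50.5 kg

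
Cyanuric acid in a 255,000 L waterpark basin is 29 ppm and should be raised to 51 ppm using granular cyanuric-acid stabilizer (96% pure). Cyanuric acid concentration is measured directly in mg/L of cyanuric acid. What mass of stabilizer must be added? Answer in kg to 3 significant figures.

5.84 kg

CYA to add: (51 − 29) = 22 mg/L × 255,000 L = 5610 g cyanuric acid.
At 96% purity: 5610 / 0.96 = 5844 g product.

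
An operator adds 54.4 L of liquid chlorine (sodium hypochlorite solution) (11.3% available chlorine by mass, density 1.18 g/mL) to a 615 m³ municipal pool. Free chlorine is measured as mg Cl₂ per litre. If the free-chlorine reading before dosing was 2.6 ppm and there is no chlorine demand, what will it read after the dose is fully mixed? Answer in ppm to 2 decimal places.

Volume: 615 m³ = 615,000 L.
Mass of solution: 54.4 L × 1000 mL/L × 1.18 g/mL = 64,190 g.
Available chlorine delivered: 64,190 g × 0.113 = 7254 g as Cl₂.
Concentration rise: 7254 g / 615,000 L = 11.79 mg/L = 11.79 ppm.
Final FC: 2.6 + 11.79 = 14.39 ppm.

14.39 ppm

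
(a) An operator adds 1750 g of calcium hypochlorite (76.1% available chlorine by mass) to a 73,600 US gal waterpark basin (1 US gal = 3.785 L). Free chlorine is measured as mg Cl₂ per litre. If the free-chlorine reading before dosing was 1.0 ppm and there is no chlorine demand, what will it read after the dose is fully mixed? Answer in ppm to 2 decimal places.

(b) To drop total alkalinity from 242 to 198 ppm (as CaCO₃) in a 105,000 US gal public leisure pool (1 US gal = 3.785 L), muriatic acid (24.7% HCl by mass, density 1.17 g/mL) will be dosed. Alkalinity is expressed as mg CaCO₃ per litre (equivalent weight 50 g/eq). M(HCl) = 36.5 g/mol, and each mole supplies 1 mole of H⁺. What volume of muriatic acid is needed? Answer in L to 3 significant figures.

(a) Volume: 73,600 US gal × 3.785 L/gal = 278,576 L.
(a) Available chlorine delivered: 1750 g × 0.761 = 1332 g as Cl₂.
(a) Concentration rise: 1332 g / 278,576 L = 4.781 mg/L = 4.78 ppm.
(a) Final FC: 1.0 + 4.78 = 5.78 ppm.

(b) Volume: 105,000 US gal × 3.785 L/gal = 397,425 L.
(b) Alkalinity to neutralize: (242 − 198) = 44 mg/L as CaCO₃ × 397,425 L = 17,490 g as CaCO₃.
(b) Equivalents of H⁺ required: 17,490 ÷ 50 g/eq = 349.7 eq = 349.7 mol HCl.
(b) Mass of HCl: 349.7 × 36.5 = 12,770 g.
(b) Mass of 24.7% solution: 12,770 / 0.247 = 51,680 g.
(b) Volume: 51,680 g ÷ 1.17 g/mL = 44,170 mL.

(a) 5.78 ppm; (b) 44.2 L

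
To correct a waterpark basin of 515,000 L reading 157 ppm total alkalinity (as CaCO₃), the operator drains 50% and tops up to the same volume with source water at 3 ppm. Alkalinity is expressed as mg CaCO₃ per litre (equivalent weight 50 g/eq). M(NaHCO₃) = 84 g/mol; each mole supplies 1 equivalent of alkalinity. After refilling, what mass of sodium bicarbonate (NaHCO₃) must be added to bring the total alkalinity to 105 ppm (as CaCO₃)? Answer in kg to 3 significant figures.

21.6 kg

After draining 50% and refilling: 157 × 0.50 + 3 × 0.50 = 80 ppm.
Deficit to target: 105 − 80 = 25 mg/L.
As CaCO₃: 25 mg/L × 515,000 L = 12,880 g; ÷ 50 g/eq ÷ 1 = 257.5 mol NaHCO₃.
Mass: 257.5 × 84 = 21,630 g.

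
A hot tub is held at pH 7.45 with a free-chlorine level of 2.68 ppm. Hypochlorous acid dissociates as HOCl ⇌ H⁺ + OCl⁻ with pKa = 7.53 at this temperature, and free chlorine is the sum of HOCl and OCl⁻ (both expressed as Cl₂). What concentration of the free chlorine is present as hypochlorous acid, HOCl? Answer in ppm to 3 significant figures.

[OCl⁻]/[HOCl] = 10^(pH − pKa) = 10^(7.45 − 7.53) = 10^-0.08 = 0.8318.
Fraction as HOCl = 1 / (1 + 0.8318) = 0.5459.
HOCl = 0.5459 × 2.68 ppm = 1.463 ppm.

1.46 ppm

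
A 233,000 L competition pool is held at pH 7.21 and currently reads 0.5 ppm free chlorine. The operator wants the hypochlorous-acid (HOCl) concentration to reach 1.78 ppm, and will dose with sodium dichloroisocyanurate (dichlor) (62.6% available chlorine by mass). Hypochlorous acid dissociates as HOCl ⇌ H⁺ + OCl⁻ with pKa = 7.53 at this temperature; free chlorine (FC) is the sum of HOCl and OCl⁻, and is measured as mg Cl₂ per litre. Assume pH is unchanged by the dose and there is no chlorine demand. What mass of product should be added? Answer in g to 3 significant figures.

794 g

[OCl⁻]/[HOCl] = 10^(pH − pKa) = 10^(7.21 − 7.53) = 0.4786; fraction as HOCl = 1/(1 + 0.4786) = 0.6763.
Free chlorine required for 1.78 ppm HOCl: 1.78 / 0.6763 = 2.632 ppm.
FC to add: 2.632 − 0.5 = 2.132 mg/L as Cl₂.
Cl₂ equivalent: 2.132 mg/L × 233,000 L = 496.7 g.
Product at 62.6% available Cl: 496.7 / 0.626 = 793.5 g.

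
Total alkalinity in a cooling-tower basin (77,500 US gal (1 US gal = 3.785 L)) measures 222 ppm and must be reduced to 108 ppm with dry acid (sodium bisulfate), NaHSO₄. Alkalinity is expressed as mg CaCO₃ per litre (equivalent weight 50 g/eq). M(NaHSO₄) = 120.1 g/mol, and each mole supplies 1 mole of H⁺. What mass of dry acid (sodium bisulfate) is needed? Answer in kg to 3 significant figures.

80.3 kg

Volume: 77,500 US gal × 3.785 L/gal = 293,338 L.
Alkalinity to neutralize: (222 − 108) = 114 mg/L as CaCO₃ × 293,338 L = 33,440 g as CaCO₃.
Equivalents of H⁺ required: 33,440 ÷ 50 g/eq = 668.8 eq = 668.8 mol NaHSO₄.
Mass of NaHSO₄: 668.8 × 120.1 = 80,320 g.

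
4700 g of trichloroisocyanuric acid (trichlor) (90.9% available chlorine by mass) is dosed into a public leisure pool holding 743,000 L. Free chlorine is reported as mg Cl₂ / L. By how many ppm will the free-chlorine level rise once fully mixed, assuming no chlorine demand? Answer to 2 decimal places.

Available chlorine delivered: 4700 g × 0.909 = 4272 g as Cl₂.
Concentration rise: 4272 g / 743,000 L = 5.75 mg/L = 5.75 ppm.

5.75 ppm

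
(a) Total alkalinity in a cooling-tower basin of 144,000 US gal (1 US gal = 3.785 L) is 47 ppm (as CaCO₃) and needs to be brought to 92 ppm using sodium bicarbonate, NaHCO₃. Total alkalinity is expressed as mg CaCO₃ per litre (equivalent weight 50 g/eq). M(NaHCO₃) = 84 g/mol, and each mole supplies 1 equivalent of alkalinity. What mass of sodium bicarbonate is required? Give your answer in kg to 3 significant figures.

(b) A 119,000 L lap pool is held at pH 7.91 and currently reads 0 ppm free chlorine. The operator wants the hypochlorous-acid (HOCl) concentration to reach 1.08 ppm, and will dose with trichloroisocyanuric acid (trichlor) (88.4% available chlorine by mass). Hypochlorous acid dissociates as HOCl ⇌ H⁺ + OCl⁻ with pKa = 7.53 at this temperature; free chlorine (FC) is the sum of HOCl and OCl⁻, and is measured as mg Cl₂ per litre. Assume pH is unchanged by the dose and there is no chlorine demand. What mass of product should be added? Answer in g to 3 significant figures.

(a) 41.2 kg; (b) 494 g

(a) Volume: 144,000 US gal × 3.785 L/gal = 545,040 L.
(a) Alkalinity to add: (92 − 47) = 45 mg/L as CaCO₃ × 545,040 L = 24,530 g as CaCO₃.
(a) Equivalents: 24,530 g ÷ 50 g/eq = 490.5 eq.
(a) NaHCO₃ supplies 1 eq per mole → 490.5 mol.
(a) Mass: 490.5 mol × 84 g/mol = 41,210 g.

(b) [OCl⁻]/[HOCl] = 10^(pH − pKa) = 10^(7.91 − 7.53) = 2.399; fraction as HOCl = 1/(1 + 2.399) = 0.2942.
(b) Free chlorine required for 1.08 ppm HOCl: 1.08 / 0.2942 = 3.671 ppm.
(b) FC to add: 3.671 − 0 = 3.671 mg/L as Cl₂.
(b) Cl₂ equivalent: 3.671 mg/L × 119,000 L = 436.8 g.
(b) Product at 88.4% available Cl: 436.8 / 0.884 = 494.1 g.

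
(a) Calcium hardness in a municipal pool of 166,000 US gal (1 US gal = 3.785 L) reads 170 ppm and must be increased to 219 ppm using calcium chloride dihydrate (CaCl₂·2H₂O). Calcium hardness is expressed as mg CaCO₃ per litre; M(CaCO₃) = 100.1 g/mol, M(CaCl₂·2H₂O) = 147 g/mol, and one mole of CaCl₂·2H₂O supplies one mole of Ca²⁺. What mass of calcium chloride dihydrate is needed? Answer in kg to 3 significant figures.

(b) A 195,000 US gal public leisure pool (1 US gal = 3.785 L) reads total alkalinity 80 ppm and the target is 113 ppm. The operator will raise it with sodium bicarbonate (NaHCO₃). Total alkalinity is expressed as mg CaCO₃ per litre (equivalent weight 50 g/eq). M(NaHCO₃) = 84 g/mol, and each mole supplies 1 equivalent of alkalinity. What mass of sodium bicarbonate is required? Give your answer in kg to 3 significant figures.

(a) 45.2 kg; (b) 40.9 kg

(a) Volume: 166,000 US gal × 3.785 L/gal = 628,310 L.
(a) Hardness to add: (219 − 170) = 49 mg/L as CaCO₃ × 628,310 L = 30,790 g as CaCO₃.
(a) Moles of Ca²⁺ (1 mol Ca²⁺ ≡ 1 mol CaCO₃): 30,790 / 100.1 g/mol = 307.6 mol.
(a) Mass of CaCl₂·2H₂O: 307.6 × 147 = 45,210 g.

(b) Volume: 195,000 US gal × 3.785 L/gal = 738,075 L.
(b) Alkalinity to add: (113 − 80) = 33 mg/L as CaCO₃ × 738,075 L = 24,360 g as CaCO₃.
(b) Equivalents: 24,360 g ÷ 50 g/eq = 487.1 eq.
(b) NaHCO₃ supplies 1 eq per mole → 487.1 mol.
(b) Mass: 487.1 mol × 84 g/mol = 40,920 g.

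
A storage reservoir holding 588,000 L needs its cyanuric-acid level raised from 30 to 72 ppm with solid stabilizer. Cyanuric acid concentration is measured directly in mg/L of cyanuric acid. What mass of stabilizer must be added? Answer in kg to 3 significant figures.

24.7 kg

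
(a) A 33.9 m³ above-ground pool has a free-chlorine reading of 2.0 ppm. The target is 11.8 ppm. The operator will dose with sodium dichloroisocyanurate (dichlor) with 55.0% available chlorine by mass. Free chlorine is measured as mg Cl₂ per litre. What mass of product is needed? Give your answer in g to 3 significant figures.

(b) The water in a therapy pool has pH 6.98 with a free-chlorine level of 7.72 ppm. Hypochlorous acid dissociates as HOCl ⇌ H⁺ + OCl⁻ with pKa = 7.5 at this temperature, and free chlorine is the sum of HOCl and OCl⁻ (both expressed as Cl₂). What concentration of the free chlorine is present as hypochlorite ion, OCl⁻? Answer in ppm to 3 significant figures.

(a) Volume: 33.9 m³ = 33,900 L.
(a) Chlorine deficit: 11.8 − 2.0 = 9.8 ppm = 9.8 mg/L as Cl₂.
(a) Cl₂ equivalent needed: 9.8 mg/L × 33,900 L = 332,200 mg = 332.2 g.
(a) Product at 55.0% available chlorine: 332.2 / 0.55 = 604 g.

(b) [OCl⁻]/[HOCl] = 10^(pH − pKa) = 10^(6.98 − 7.5) = 10^-0.52 = 0.302.
(b) Fraction as HOCl = 1 / (1 + 0.302) = 0.7681.
(b) OCl⁻ = (1 − 0.7681) × 7.72 ppm = 1.791 ppm.

(a) 604 g; (b) 1.79 ppm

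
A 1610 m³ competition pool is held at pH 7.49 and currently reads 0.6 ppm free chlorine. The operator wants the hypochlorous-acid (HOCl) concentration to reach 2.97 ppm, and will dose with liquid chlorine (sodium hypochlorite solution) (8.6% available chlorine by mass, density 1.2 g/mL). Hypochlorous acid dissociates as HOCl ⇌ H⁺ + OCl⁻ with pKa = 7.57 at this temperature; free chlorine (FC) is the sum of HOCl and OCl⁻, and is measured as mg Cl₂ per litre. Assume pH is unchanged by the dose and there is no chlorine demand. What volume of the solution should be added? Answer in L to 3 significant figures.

75.5 L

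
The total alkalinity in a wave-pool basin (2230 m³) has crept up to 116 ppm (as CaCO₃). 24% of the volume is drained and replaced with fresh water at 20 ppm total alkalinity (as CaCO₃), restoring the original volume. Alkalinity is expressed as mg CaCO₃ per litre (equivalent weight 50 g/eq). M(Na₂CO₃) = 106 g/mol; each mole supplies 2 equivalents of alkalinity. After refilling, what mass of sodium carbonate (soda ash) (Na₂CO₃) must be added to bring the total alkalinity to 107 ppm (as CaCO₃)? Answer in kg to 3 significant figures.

33.2 kg

Volume: 2230 m³ = 2,230,000 L.
After draining 24% and refilling: 116 × 0.76 + 20 × 0.24 = 92.96 ppm.
Deficit to target: 107 − 92.96 = 14.04 mg/L.
As CaCO₃: 14.04 mg/L × 2,230,000 L = 31,310 g; ÷ 50 g/eq ÷ 2 = 313.1 mol Na₂CO₃.
Mass: 313.1 × 106 = 33,190 g.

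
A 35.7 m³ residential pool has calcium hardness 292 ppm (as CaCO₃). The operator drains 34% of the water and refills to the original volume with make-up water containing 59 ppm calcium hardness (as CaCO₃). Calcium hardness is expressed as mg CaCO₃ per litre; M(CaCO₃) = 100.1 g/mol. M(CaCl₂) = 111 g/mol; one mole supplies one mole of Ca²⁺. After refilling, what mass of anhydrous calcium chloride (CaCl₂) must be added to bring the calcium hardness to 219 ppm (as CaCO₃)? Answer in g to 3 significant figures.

Volume: 35.7 m³ = 35,700 L.
After draining 34% and refilling: 292 × 0.66 + 59 × 0.34 = 212.78 ppm.
Deficit to target: 219 − 212.78 = 6.22 mg/L.
As CaCO₃: 6.22 mg/L × 35,700 L = 222.1 g; ÷ 100.1 = 2.218 mol Ca²⁺.
Mass: 2.218 × 111 = 246.2 g.

246 g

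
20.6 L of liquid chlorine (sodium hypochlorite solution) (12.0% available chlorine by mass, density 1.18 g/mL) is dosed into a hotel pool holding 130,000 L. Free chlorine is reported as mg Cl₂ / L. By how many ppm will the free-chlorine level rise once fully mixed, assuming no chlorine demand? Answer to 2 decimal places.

22.44 ppm

Mass of solution: 20.6 L × 1000 mL/L × 1.18 g/mL = 24,310 g.
Available chlorine delivered: 24,310 g × 0.12 = 2917 g as Cl₂.
Concentration rise: 2917 g / 130,000 L = 22.44 mg/L = 22.44 ppm.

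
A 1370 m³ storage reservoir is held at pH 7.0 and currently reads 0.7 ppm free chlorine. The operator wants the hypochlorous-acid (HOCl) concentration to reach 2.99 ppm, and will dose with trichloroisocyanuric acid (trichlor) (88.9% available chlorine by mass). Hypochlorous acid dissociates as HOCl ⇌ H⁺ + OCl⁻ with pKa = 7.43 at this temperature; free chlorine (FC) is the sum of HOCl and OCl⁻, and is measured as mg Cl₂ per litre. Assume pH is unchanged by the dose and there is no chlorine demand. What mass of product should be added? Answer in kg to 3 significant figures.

5.24 kg

Volume: 1370 m³ = 1,370,000 L.
[OCl⁻]/[HOCl] = 10^(pH − pKa) = 10^(7.0 − 7.43) = 0.3715; fraction as HOCl = 1/(1 + 0.3715) = 0.7291.
Free chlorine required for 2.99 ppm HOCl: 2.99 / 0.7291 = 4.101 ppm.
FC to add: 4.101 − 0.7 = 3.401 mg/L as Cl₂.
Cl₂ equivalent: 3.401 mg/L × 1,370,000 L = 4659 g.
Product at 88.9% available Cl: 4659 / 0.889 = 5241 g.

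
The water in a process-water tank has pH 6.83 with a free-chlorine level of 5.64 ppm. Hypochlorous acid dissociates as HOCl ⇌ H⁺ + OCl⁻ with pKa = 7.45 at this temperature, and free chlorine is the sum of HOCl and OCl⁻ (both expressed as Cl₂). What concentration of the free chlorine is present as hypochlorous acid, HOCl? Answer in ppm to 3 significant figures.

[OCl⁻]/[HOCl] = 10^(pH − pKa) = 10^(6.83 − 7.45) = 10^-0.62 = 0.2399.
Fraction as HOCl = 1 / (1 + 0.2399) = 0.8065.
HOCl = 0.8065 × 5.64 ppm = 4.549 ppm.

4.55 ppm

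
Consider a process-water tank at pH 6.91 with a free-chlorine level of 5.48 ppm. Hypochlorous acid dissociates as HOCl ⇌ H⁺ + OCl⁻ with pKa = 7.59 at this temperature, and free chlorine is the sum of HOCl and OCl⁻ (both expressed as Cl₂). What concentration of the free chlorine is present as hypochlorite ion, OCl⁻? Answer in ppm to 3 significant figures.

0.947 ppm

[OCl⁻]/[HOCl] = 10^(pH − pKa) = 10^(6.91 − 7.59) = 10^-0.68 = 0.2089.
Fraction as HOCl = 1 / (1 + 0.2089) = 0.8272.
OCl⁻ = (1 − 0.8272) × 5.48 ppm = 0.9471 ppm.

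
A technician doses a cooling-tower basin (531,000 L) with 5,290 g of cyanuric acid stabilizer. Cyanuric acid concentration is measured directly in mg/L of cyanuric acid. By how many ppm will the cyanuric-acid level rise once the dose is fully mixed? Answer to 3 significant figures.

Rise: 5,290 g / 531,000 L × 1000 = 9.962 mg/L.

9.96 ppm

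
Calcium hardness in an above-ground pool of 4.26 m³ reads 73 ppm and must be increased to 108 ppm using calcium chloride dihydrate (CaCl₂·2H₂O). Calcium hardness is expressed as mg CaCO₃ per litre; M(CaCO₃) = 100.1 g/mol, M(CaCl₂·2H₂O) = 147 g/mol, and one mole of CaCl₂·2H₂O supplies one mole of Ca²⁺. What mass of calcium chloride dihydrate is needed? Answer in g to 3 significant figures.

219 g

Volume: 4.26 m³ = 4,260 L.
Hardness to add: (108 − 73) = 35 mg/L as CaCO₃ × 4,260 L = 149.1 g as CaCO₃.
Moles of Ca²⁺ (1 mol Ca²⁺ ≡ 1 mol CaCO₃): 149.1 / 100.1 g/mol = 1.49 mol.
Mass of CaCl₂·2H₂O: 1.49 × 147 = 219 g.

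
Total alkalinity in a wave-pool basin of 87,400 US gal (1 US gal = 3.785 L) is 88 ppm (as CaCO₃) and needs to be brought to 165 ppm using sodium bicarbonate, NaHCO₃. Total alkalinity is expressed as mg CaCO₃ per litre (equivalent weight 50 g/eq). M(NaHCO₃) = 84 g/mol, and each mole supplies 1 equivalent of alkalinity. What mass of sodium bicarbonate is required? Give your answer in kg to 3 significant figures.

42.8 kg

Volume: 87,400 US gal × 3.785 L/gal = 330,809 L.
Alkalinity to add: (165 − 88) = 77 mg/L as CaCO₃ × 330,809 L = 25,470 g as CaCO₃.
Equivalents: 25,470 g ÷ 50 g/eq = 509.4 eq.
NaHCO₃ supplies 1 eq per mole → 509.4 mol.
Mass: 509.4 mol × 84 g/mol = 42,790 g.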